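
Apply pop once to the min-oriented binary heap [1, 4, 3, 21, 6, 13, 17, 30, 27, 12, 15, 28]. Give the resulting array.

[3, 4, 13, 21, 6, 28, 17, 30, 27, 12, 15]

remove root 1; move last element 28 to root → [28, 4, 3, 21, 6, 13, 17, 30, 27, 12, 15]
28 vs smaller child 3 at index 2, swap → [3, 4, 28, 21, 6, 13, 17, 30, 27, 12, 15]
28 vs smaller child 13 at index 5, swap → [3, 4, 13, 21, 6, 28, 17, 30, 27, 12, 15]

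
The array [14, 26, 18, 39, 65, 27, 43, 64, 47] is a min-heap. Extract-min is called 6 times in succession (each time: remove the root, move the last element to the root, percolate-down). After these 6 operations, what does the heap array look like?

[47, 64, 65]

extract-min #1 returns 14:
  remove root 14; move last element 47 to root → [47, 26, 18, 39, 65, 27, 43, 64]
  47 vs smaller child 18 at index 2, swap → [18, 26, 47, 39, 65, 27, 43, 64]
  47 vs smaller child 27 at index 5, swap → [18, 26, 27, 39, 65, 47, 43, 64]
extract-min #2 returns 18:
  remove root 18; move last element 64 to root → [64, 26, 27, 39, 65, 47, 43]
  64 vs smaller child 26 at index 1, swap → [26, 64, 27, 39, 65, 47, 43]
  64 vs smaller child 39 at index 3, swap → [26, 39, 27, 64, 65, 47, 43]
extract-min #3 returns 26:
  remove root 26; move last element 43 to root → [43, 39, 27, 64, 65, 47]
  43 vs smaller child 27 at index 2, swap → [27, 39, 43, 64, 65, 47]
extract-min #4 returns 27:
  remove root 27; move last element 47 to root → [47, 39, 43, 64, 65]
  47 vs smaller child 39 at index 1, swap → [39, 47, 43, 64, 65]
extract-min #5 returns 39:
  remove root 39; move last element 65 to root → [65, 47, 43, 64]
  65 vs smaller child 43 at index 2, swap → [43, 47, 65, 64]
extract-min #6 returns 43:
  remove root 43; move last element 64 to root → [64, 47, 65]
  64 vs smaller child 47 at index 1, swap → [47, 64, 65]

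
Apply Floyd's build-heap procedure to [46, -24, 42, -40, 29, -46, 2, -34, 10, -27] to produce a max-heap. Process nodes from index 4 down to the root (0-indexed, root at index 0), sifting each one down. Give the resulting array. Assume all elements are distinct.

sift down from index 4: already satisfies heap property
sift down from index 3:
  -40 vs larger child 10 at index 8, swap → [46, -24, 42, 10, 29, -46, 2, -34, -40, -27]
sift down from index 2: already satisfies heap property
sift down from index 1:
  -24 vs larger child 29 at index 4, swap → [46, 29, 42, 10, -24, -46, 2, -34, -40, -27]
sift down from index 0: already satisfies heap property

[46, 29, 42, 10, -24, -46, 2, -34, -40, -27]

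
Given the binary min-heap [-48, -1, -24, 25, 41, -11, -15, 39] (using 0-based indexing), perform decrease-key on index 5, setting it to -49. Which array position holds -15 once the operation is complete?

set index 5 from -11 to -49 → [-48, -1, -24, 25, 41, -49, -15, 39]
-49 < parent -24 at index 2, swap → [-48, -1, -49, 25, 41, -24, -15, 39]
-49 < parent -48 at index 0, swap → [-49, -1, -48, 25, 41, -24, -15, 39]
resulting array: [-49, -1, -48, 25, 41, -24, -15, 39]

6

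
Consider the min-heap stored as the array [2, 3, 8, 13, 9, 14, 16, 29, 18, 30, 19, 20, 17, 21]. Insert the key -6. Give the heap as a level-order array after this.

[-6, 3, 2, 13, 9, 14, 8, 29, 18, 30, 19, 20, 17, 21, 16]

append -6 at index 14 → [2, 3, 8, 13, 9, 14, 16, 29, 18, 30, 19, 20, 17, 21, -6]
-6 < parent 16 at index 6, swap → [2, 3, 8, 13, 9, 14, -6, 29, 18, 30, 19, 20, 17, 21, 16]
-6 < parent 8 at index 2, swap → [2, 3, -6, 13, 9, 14, 8, 29, 18, 30, 19, 20, 17, 21, 16]
-6 < parent 2 at index 0, swap → [-6, 3, 2, 13, 9, 14, 8, 29, 18, 30, 19, 20, 17, 21, 16]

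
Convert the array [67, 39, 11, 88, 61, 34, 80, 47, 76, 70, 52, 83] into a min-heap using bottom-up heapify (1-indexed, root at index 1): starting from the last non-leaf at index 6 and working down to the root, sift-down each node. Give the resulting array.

sift down from index 6: already satisfies heap property
sift down from index 5:
  61 vs smaller child 52 at index 11, swap → [67, 39, 11, 88, 52, 34, 80, 47, 76, 70, 61, 83]
sift down from index 4:
  88 vs smaller child 47 at index 8, swap → [67, 39, 11, 47, 52, 34, 80, 88, 76, 70, 61, 83]
sift down from index 3: already satisfies heap property
sift down from index 2: already satisfies heap property
sift down from index 1:
  67 vs smaller child 11 at index 3, swap → [11, 39, 67, 47, 52, 34, 80, 88, 76, 70, 61, 83]
  67 vs smaller child 34 at index 6, swap → [11, 39, 34, 47, 52, 67, 80, 88, 76, 70, 61, 83]

[11, 39, 34, 47, 52, 67, 80, 88, 76, 70, 61, 83]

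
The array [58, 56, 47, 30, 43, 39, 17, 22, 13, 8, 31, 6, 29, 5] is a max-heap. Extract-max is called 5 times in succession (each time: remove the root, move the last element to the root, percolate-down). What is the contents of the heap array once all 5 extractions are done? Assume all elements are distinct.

[31, 30, 29, 22, 8, 5, 17, 6, 13]

extract-max #1 returns 58:
  remove root 58; move last element 5 to root → [5, 56, 47, 30, 43, 39, 17, 22, 13, 8, 31, 6, 29]
  5 vs larger child 56 at index 1, swap → [56, 5, 47, 30, 43, 39, 17, 22, 13, 8, 31, 6, 29]
  5 vs larger child 43 at index 4, swap → [56, 43, 47, 30, 5, 39, 17, 22, 13, 8, 31, 6, 29]
  5 vs larger child 31 at index 10, swap → [56, 43, 47, 30, 31, 39, 17, 22, 13, 8, 5, 6, 29]
extract-max #2 returns 56:
  remove root 56; move last element 29 to root → [29, 43, 47, 30, 31, 39, 17, 22, 13, 8, 5, 6]
  29 vs larger child 47 at index 2, swap → [47, 43, 29, 30, 31, 39, 17, 22, 13, 8, 5, 6]
  29 vs larger child 39 at index 5, swap → [47, 43, 39, 30, 31, 29, 17, 22, 13, 8, 5, 6]
extract-max #3 returns 47:
  remove root 47; move last element 6 to root → [6, 43, 39, 30, 31, 29, 17, 22, 13, 8, 5]
  6 vs larger child 43 at index 1, swap → [43, 6, 39, 30, 31, 29, 17, 22, 13, 8, 5]
  6 vs larger child 31 at index 4, swap → [43, 31, 39, 30, 6, 29, 17, 22, 13, 8, 5]
  6 vs larger child 8 at index 9, swap → [43, 31, 39, 30, 8, 29, 17, 22, 13, 6, 5]
extract-max #4 returns 43:
  remove root 43; move last element 5 to root → [5, 31, 39, 30, 8, 29, 17, 22, 13, 6]
  5 vs larger child 39 at index 2, swap → [39, 31, 5, 30, 8, 29, 17, 22, 13, 6]
  5 vs larger child 29 at index 5, swap → [39, 31, 29, 30, 8, 5, 17, 22, 13, 6]
extract-max #5 returns 39:
  remove root 39; move last element 6 to root → [6, 31, 29, 30, 8, 5, 17, 22, 13]
  6 vs larger child 31 at index 1, swap → [31, 6, 29, 30, 8, 5, 17, 22, 13]
  6 vs larger child 30 at index 3, swap → [31, 30, 29, 6, 8, 5, 17, 22, 13]
  6 vs larger child 22 at index 7, swap → [31, 30, 29, 22, 8, 5, 17, 6, 13]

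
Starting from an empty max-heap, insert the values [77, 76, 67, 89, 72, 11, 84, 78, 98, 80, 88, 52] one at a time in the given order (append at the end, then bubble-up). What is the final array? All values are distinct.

Insert 77:
  append 77 at index 0 → [77] (no swap needed)
Insert 76:
  append 76 at index 1 → [77, 76] (no swap needed)
Insert 67:
  append 67 at index 2 → [77, 76, 67] (no swap needed)
Insert 89:
  append 89 at index 3 → [77, 76, 67, 89]
  89 > parent 76 at index 1, swap → [77, 89, 67, 76]
  89 > parent 77 at index 0, swap → [89, 77, 67, 76]
Insert 72:
  append 72 at index 4 → [89, 77, 67, 76, 72] (no swap needed)
Insert 11:
  append 11 at index 5 → [89, 77, 67, 76, 72, 11] (no swap needed)
Insert 84:
  append 84 at index 6 → [89, 77, 67, 76, 72, 11, 84]
  84 > parent 67 at index 2, swap → [89, 77, 84, 76, 72, 11, 67]
Insert 78:
  append 78 at index 7 → [89, 77, 84, 76, 72, 11, 67, 78]
  78 > parent 76 at index 3, swap → [89, 77, 84, 78, 72, 11, 67, 76]
  78 > parent 77 at index 1, swap → [89, 78, 84, 77, 72, 11, 67, 76]
Insert 98:
  append 98 at index 8 → [89, 78, 84, 77, 72, 11, 67, 76, 98]
  98 > parent 77 at index 3, swap → [89, 78, 84, 98, 72, 11, 67, 76, 77]
  98 > parent 78 at index 1, swap → [89, 98, 84, 78, 72, 11, 67, 76, 77]
  98 > parent 89 at index 0, swap → [98, 89, 84, 78, 72, 11, 67, 76, 77]
Insert 80:
  append 80 at index 9 → [98, 89, 84, 78, 72, 11, 67, 76, 77, 80]
  80 > parent 72 at index 4, swap → [98, 89, 84, 78, 80, 11, 67, 76, 77, 72]
Insert 88:
  append 88 at index 10 → [98, 89, 84, 78, 80, 11, 67, 76, 77, 72, 88]
  88 > parent 80 at index 4, swap → [98, 89, 84, 78, 88, 11, 67, 76, 77, 72, 80]
Insert 52:
  append 52 at index 11 → [98, 89, 84, 78, 88, 11, 67, 76, 77, 72, 80, 52]
  52 > parent 11 at index 5, swap → [98, 89, 84, 78, 88, 52, 67, 76, 77, 72, 80, 11]

[98, 89, 84, 78, 88, 52, 67, 76, 77, 72, 80, 11]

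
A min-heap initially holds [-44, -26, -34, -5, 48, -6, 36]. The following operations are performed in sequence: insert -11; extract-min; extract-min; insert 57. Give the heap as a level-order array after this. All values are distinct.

insert -11:
  append -11 at index 7 → [-44, -26, -34, -5, 48, -6, 36, -11]
  -11 < parent -5 at index 3, swap → [-44, -26, -34, -11, 48, -6, 36, -5]
extract-min → returns -44:
  remove root -44; move last element -5 to root → [-5, -26, -34, -11, 48, -6, 36]
  -5 vs smaller child -34 at index 2, swap → [-34, -26, -5, -11, 48, -6, 36]
  -5 vs smaller child -6 at index 5, swap → [-34, -26, -6, -11, 48, -5, 36]
extract-min → returns -34:
  remove root -34; move last element 36 to root → [36, -26, -6, -11, 48, -5]
  36 vs smaller child -26 at index 1, swap → [-26, 36, -6, -11, 48, -5]
  36 vs smaller child -11 at index 3, swap → [-26, -11, -6, 36, 48, -5]
insert 57:
  append 57 at index 6 → [-26, -11, -6, 36, 48, -5, 57] (no swap needed)

[-26, -11, -6, 36, 48, -5, 57]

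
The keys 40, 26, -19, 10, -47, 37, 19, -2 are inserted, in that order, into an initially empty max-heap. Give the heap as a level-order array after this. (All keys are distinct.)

[40, 26, 37, 10, -47, -19, 19, -2]

Insert 40:
  append 40 at index 0 → [40] (no swap needed)
Insert 26:
  append 26 at index 1 → [40, 26] (no swap needed)
Insert -19:
  append -19 at index 2 → [40, 26, -19] (no swap needed)
Insert 10:
  append 10 at index 3 → [40, 26, -19, 10] (no swap needed)
Insert -47:
  append -47 at index 4 → [40, 26, -19, 10, -47] (no swap needed)
Insert 37:
  append 37 at index 5 → [40, 26, -19, 10, -47, 37]
  37 > parent -19 at index 2, swap → [40, 26, 37, 10, -47, -19]
Insert 19:
  append 19 at index 6 → [40, 26, 37, 10, -47, -19, 19] (no swap needed)
Insert -2:
  append -2 at index 7 → [40, 26, 37, 10, -47, -19, 19, -2] (no swap needed)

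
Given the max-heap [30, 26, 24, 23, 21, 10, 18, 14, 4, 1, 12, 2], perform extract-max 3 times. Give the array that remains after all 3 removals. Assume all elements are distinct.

[23, 21, 18, 14, 1, 10, 12, 2, 4]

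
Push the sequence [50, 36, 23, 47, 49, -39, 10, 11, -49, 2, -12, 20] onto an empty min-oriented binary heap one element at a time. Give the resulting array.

Insert 50:
  append 50 at index 0 → [50] (no swap needed)
Insert 36:
  append 36 at index 1 → [50, 36]
  36 < parent 50 at index 0, swap → [36, 50]
Insert 23:
  append 23 at index 2 → [36, 50, 23]
  23 < parent 36 at index 0, swap → [23, 50, 36]
Insert 47:
  append 47 at index 3 → [23, 50, 36, 47]
  47 < parent 50 at index 1, swap → [23, 47, 36, 50]
Insert 49:
  append 49 at index 4 → [23, 47, 36, 50, 49] (no swap needed)
Insert -39:
  append -39 at index 5 → [23, 47, 36, 50, 49, -39]
  -39 < parent 36 at index 2, swap → [23, 47, -39, 50, 49, 36]
  -39 < parent 23 at index 0, swap → [-39, 47, 23, 50, 49, 36]
Insert 10:
  append 10 at index 6 → [-39, 47, 23, 50, 49, 36, 10]
  10 < parent 23 at index 2, swap → [-39, 47, 10, 50, 49, 36, 23]
Insert 11:
  append 11 at index 7 → [-39, 47, 10, 50, 49, 36, 23, 11]
  11 < parent 50 at index 3, swap → [-39, 47, 10, 11, 49, 36, 23, 50]
  11 < parent 47 at index 1, swap → [-39, 11, 10, 47, 49, 36, 23, 50]
Insert -49:
  append -49 at index 8 → [-39, 11, 10, 47, 49, 36, 23, 50, -49]
  -49 < parent 47 at index 3, swap → [-39, 11, 10, -49, 49, 36, 23, 50, 47]
  -49 < parent 11 at index 1, swap → [-39, -49, 10, 11, 49, 36, 23, 50, 47]
  -49 < parent -39 at index 0, swap → [-49, -39, 10, 11, 49, 36, 23, 50, 47]
Insert 2:
  append 2 at index 9 → [-49, -39, 10, 11, 49, 36, 23, 50, 47, 2]
  2 < parent 49 at index 4, swap → [-49, -39, 10, 11, 2, 36, 23, 50, 47, 49]
Insert -12:
  append -12 at index 10 → [-49, -39, 10, 11, 2, 36, 23, 50, 47, 49, -12]
  -12 < parent 2 at index 4, swap → [-49, -39, 10, 11, -12, 36, 23, 50, 47, 49, 2]
Insert 20:
  append 20 at index 11 → [-49, -39, 10, 11, -12, 36, 23, 50, 47, 49, 2, 20]
  20 < parent 36 at index 5, swap → [-49, -39, 10, 11, -12, 20, 23, 50, 47, 49, 2, 36]

[-49, -39, 10, 11, -12, 20, 23, 50, 47, 49, 2, 36]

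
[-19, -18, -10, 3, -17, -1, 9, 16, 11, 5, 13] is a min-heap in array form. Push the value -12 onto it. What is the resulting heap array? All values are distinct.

[-19, -18, -12, 3, -17, -10, 9, 16, 11, 5, 13, -1]

append -12 at index 11 → [-19, -18, -10, 3, -17, -1, 9, 16, 11, 5, 13, -12]
-12 < parent -1 at index 5, swap → [-19, -18, -10, 3, -17, -12, 9, 16, 11, 5, 13, -1]
-12 < parent -10 at index 2, swap → [-19, -18, -12, 3, -17, -10, 9, 16, 11, 5, 13, -1]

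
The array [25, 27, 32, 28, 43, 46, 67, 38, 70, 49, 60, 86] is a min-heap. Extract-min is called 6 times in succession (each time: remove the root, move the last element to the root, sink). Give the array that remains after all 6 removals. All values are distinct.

[46, 60, 49, 86, 70, 67]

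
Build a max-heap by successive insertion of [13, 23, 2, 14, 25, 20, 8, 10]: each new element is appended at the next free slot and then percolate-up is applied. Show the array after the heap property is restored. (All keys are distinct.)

[25, 23, 20, 13, 14, 2, 8, 10]

Insert 13:
  append 13 at index 0 → [13] (no swap needed)
Insert 23:
  append 23 at index 1 → [13, 23]
  23 > parent 13 at index 0, swap → [23, 13]
Insert 2:
  append 2 at index 2 → [23, 13, 2] (no swap needed)
Insert 14:
  append 14 at index 3 → [23, 13, 2, 14]
  14 > parent 13 at index 1, swap → [23, 14, 2, 13]
Insert 25:
  append 25 at index 4 → [23, 14, 2, 13, 25]
  25 > parent 14 at index 1, swap → [23, 25, 2, 13, 14]
  25 > parent 23 at index 0, swap → [25, 23, 2, 13, 14]
Insert 20:
  append 20 at index 5 → [25, 23, 2, 13, 14, 20]
  20 > parent 2 at index 2, swap → [25, 23, 20, 13, 14, 2]
Insert 8:
  append 8 at index 6 → [25, 23, 20, 13, 14, 2, 8] (no swap needed)
Insert 10:
  append 10 at index 7 → [25, 23, 20, 13, 14, 2, 8, 10] (no swap needed)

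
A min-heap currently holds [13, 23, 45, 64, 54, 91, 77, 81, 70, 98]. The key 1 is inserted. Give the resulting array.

[1, 13, 45, 64, 23, 91, 77, 81, 70, 98, 54]

append 1 at index 10 → [13, 23, 45, 64, 54, 91, 77, 81, 70, 98, 1]
1 < parent 54 at index 4, swap → [13, 23, 45, 64, 1, 91, 77, 81, 70, 98, 54]
1 < parent 23 at index 1, swap → [13, 1, 45, 64, 23, 91, 77, 81, 70, 98, 54]
1 < parent 13 at index 0, swap → [1, 13, 45, 64, 23, 91, 77, 81, 70, 98, 54]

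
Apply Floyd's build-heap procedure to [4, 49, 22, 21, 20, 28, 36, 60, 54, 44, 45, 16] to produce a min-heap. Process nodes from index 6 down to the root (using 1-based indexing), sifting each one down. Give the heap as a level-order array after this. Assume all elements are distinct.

sift down from index 6:
  28 vs only child 16 at index 12, swap → [4, 49, 22, 21, 20, 16, 36, 60, 54, 44, 45, 28]
sift down from index 5: already satisfies heap property
sift down from index 4: already satisfies heap property
sift down from index 3:
  22 vs smaller child 16 at index 6, swap → [4, 49, 16, 21, 20, 22, 36, 60, 54, 44, 45, 28]
sift down from index 2:
  49 vs smaller child 20 at index 5, swap → [4, 20, 16, 21, 49, 22, 36, 60, 54, 44, 45, 28]
  49 vs smaller child 44 at index 10, swap → [4, 20, 16, 21, 44, 22, 36, 60, 54, 49, 45, 28]
sift down from index 1: already satisfies heap property

[4, 20, 16, 21, 44, 22, 36, 60, 54, 49, 45, 28]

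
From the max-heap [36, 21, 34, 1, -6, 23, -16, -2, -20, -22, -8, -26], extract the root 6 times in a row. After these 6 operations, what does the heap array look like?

[-6, -16, -8, -20, -22, -26]

extract-max #1 returns 36:
  remove root 36; move last element -26 to root → [-26, 21, 34, 1, -6, 23, -16, -2, -20, -22, -8]
  -26 vs larger child 34 at index 2, swap → [34, 21, -26, 1, -6, 23, -16, -2, -20, -22, -8]
  -26 vs larger child 23 at index 5, swap → [34, 21, 23, 1, -6, -26, -16, -2, -20, -22, -8]
extract-max #2 returns 34:
  remove root 34; move last element -8 to root → [-8, 21, 23, 1, -6, -26, -16, -2, -20, -22]
  -8 vs larger child 23 at index 2, swap → [23, 21, -8, 1, -6, -26, -16, -2, -20, -22]
extract-max #3 returns 23:
  remove root 23; move last element -22 to root → [-22, 21, -8, 1, -6, -26, -16, -2, -20]
  -22 vs larger child 21 at index 1, swap → [21, -22, -8, 1, -6, -26, -16, -2, -20]
  -22 vs larger child 1 at index 3, swap → [21, 1, -8, -22, -6, -26, -16, -2, -20]
  -22 vs larger child -2 at index 7, swap → [21, 1, -8, -2, -6, -26, -16, -22, -20]
extract-max #4 returns 21:
  remove root 21; move last element -20 to root → [-20, 1, -8, -2, -6, -26, -16, -22]
  -20 vs larger child 1 at index 1, swap → [1, -20, -8, -2, -6, -26, -16, -22]
  -20 vs larger child -2 at index 3, swap → [1, -2, -8, -20, -6, -26, -16, -22]
extract-max #5 returns 1:
  remove root 1; move last element -22 to root → [-22, -2, -8, -20, -6, -26, -16]
  -22 vs larger child -2 at index 1, swap → [-2, -22, -8, -20, -6, -26, -16]
  -22 vs larger child -6 at index 4, swap → [-2, -6, -8, -20, -22, -26, -16]
extract-max #6 returns -2:
  remove root -2; move last element -16 to root → [-16, -6, -8, -20, -22, -26]
  -16 vs larger child -6 at index 1, swap → [-6, -16, -8, -20, -22, -26]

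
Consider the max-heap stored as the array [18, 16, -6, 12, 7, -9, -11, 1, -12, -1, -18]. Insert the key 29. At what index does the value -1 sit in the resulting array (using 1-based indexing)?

10

append 29 at index 12 → [18, 16, -6, 12, 7, -9, -11, 1, -12, -1, -18, 29]
29 > parent -9 at index 6, swap → [18, 16, -6, 12, 7, 29, -11, 1, -12, -1, -18, -9]
29 > parent -6 at index 3, swap → [18, 16, 29, 12, 7, -6, -11, 1, -12, -1, -18, -9]
29 > parent 18 at index 1, swap → [29, 16, 18, 12, 7, -6, -11, 1, -12, -1, -18, -9]
resulting array: [29, 16, 18, 12, 7, -6, -11, 1, -12, -1, -18, -9]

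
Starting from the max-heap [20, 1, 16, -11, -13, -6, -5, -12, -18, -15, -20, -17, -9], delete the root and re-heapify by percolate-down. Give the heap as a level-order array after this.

remove root 20; move last element -9 to root → [-9, 1, 16, -11, -13, -6, -5, -12, -18, -15, -20, -17]
-9 vs larger child 16 at index 2, swap → [16, 1, -9, -11, -13, -6, -5, -12, -18, -15, -20, -17]
-9 vs larger child -5 at index 6, swap → [16, 1, -5, -11, -13, -6, -9, -12, -18, -15, -20, -17]

[16, 1, -5, -11, -13, -6, -9, -12, -18, -15, -20, -17]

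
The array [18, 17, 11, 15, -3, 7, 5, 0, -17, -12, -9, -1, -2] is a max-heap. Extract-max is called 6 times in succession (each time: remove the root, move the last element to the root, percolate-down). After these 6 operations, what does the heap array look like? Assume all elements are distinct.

[0, -1, -9, -2, -3, -17, -12]

extract-max #1 returns 18:
  remove root 18; move last element -2 to root → [-2, 17, 11, 15, -3, 7, 5, 0, -17, -12, -9, -1]
  -2 vs larger child 17 at index 1, swap → [17, -2, 11, 15, -3, 7, 5, 0, -17, -12, -9, -1]
  -2 vs larger child 15 at index 3, swap → [17, 15, 11, -2, -3, 7, 5, 0, -17, -12, -9, -1]
  -2 vs larger child 0 at index 7, swap → [17, 15, 11, 0, -3, 7, 5, -2, -17, -12, -9, -1]
extract-max #2 returns 17:
  remove root 17; move last element -1 to root → [-1, 15, 11, 0, -3, 7, 5, -2, -17, -12, -9]
  -1 vs larger child 15 at index 1, swap → [15, -1, 11, 0, -3, 7, 5, -2, -17, -12, -9]
  -1 vs larger child 0 at index 3, swap → [15, 0, 11, -1, -3, 7, 5, -2, -17, -12, -9]
extract-max #3 returns 15:
  remove root 15; move last element -9 to root → [-9, 0, 11, -1, -3, 7, 5, -2, -17, -12]
  -9 vs larger child 11 at index 2, swap → [11, 0, -9, -1, -3, 7, 5, -2, -17, -12]
  -9 vs larger child 7 at index 5, swap → [11, 0, 7, -1, -3, -9, 5, -2, -17, -12]
extract-max #4 returns 11:
  remove root 11; move last element -12 to root → [-12, 0, 7, -1, -3, -9, 5, -2, -17]
  -12 vs larger child 7 at index 2, swap → [7, 0, -12, -1, -3, -9, 5, -2, -17]
  -12 vs larger child 5 at index 6, swap → [7, 0, 5, -1, -3, -9, -12, -2, -17]
extract-max #5 returns 7:
  remove root 7; move last element -17 to root → [-17, 0, 5, -1, -3, -9, -12, -2]
  -17 vs larger child 5 at index 2, swap → [5, 0, -17, -1, -3, -9, -12, -2]
  -17 vs larger child -9 at index 5, swap → [5, 0, -9, -1, -3, -17, -12, -2]
extract-max #6 returns 5:
  remove root 5; move last element -2 to root → [-2, 0, -9, -1, -3, -17, -12]
  -2 vs larger child 0 at index 1, swap → [0, -2, -9, -1, -3, -17, -12]
  -2 vs larger child -1 at index 3, swap → [0, -1, -9, -2, -3, -17, -12]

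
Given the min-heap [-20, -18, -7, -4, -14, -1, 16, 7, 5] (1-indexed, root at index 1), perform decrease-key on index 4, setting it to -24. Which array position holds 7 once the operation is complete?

set index 4 from -4 to -24 → [-20, -18, -7, -24, -14, -1, 16, 7, 5]
-24 < parent -18 at index 2, swap → [-20, -24, -7, -18, -14, -1, 16, 7, 5]
-24 < parent -20 at index 1, swap → [-24, -20, -7, -18, -14, -1, 16, 7, 5]
resulting array: [-24, -20, -7, -18, -14, -1, 16, 7, 5]

8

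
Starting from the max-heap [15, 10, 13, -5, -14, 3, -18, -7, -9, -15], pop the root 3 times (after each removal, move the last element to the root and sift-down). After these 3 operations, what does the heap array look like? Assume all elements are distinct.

[3, -5, -9, -7, -14, -15, -18]

extract-max #1 returns 15:
  remove root 15; move last element -15 to root → [-15, 10, 13, -5, -14, 3, -18, -7, -9]
  -15 vs larger child 13 at index 2, swap → [13, 10, -15, -5, -14, 3, -18, -7, -9]
  -15 vs larger child 3 at index 5, swap → [13, 10, 3, -5, -14, -15, -18, -7, -9]
extract-max #2 returns 13:
  remove root 13; move last element -9 to root → [-9, 10, 3, -5, -14, -15, -18, -7]
  -9 vs larger child 10 at index 1, swap → [10, -9, 3, -5, -14, -15, -18, -7]
  -9 vs larger child -5 at index 3, swap → [10, -5, 3, -9, -14, -15, -18, -7]
  -9 vs only child -7 at index 7, swap → [10, -5, 3, -7, -14, -15, -18, -9]
extract-max #3 returns 10:
  remove root 10; move last element -9 to root → [-9, -5, 3, -7, -14, -15, -18]
  -9 vs larger child 3 at index 2, swap → [3, -5, -9, -7, -14, -15, -18]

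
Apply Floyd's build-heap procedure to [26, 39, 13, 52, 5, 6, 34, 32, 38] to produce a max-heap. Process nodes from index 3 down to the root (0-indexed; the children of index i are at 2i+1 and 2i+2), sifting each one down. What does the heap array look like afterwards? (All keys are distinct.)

sift down from index 3: already satisfies heap property
sift down from index 2:
  13 vs larger child 34 at index 6, swap → [26, 39, 34, 52, 5, 6, 13, 32, 38]
sift down from index 1:
  39 vs larger child 52 at index 3, swap → [26, 52, 34, 39, 5, 6, 13, 32, 38]
sift down from index 0:
  26 vs larger child 52 at index 1, swap → [52, 26, 34, 39, 5, 6, 13, 32, 38]
  26 vs larger child 39 at index 3, swap → [52, 39, 34, 26, 5, 6, 13, 32, 38]
  26 vs larger child 38 at index 8, swap → [52, 39, 34, 38, 5, 6, 13, 32, 26]

[52, 39, 34, 38, 5, 6, 13, 32, 26]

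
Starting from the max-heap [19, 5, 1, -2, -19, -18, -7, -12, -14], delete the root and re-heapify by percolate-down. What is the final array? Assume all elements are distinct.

[5, -2, 1, -12, -19, -18, -7, -14]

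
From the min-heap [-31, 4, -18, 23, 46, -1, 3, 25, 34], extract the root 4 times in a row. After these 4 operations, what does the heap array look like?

[4, 23, 25, 34, 46]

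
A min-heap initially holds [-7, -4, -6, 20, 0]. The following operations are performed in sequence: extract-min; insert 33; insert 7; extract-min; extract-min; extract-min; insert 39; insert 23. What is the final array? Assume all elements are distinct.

[7, 20, 33, 39, 23]

extract-min → returns -7:
  remove root -7; move last element 0 to root → [0, -4, -6, 20]
  0 vs smaller child -6 at index 2, swap → [-6, -4, 0, 20]
insert 33:
  append 33 at index 4 → [-6, -4, 0, 20, 33] (no swap needed)
insert 7:
  append 7 at index 5 → [-6, -4, 0, 20, 33, 7] (no swap needed)
extract-min → returns -6:
  remove root -6; move last element 7 to root → [7, -4, 0, 20, 33]
  7 vs smaller child -4 at index 1, swap → [-4, 7, 0, 20, 33]
extract-min → returns -4:
  remove root -4; move last element 33 to root → [33, 7, 0, 20]
  33 vs smaller child 0 at index 2, swap → [0, 7, 33, 20]
extract-min → returns 0:
  remove root 0; move last element 20 to root → [20, 7, 33]
  20 vs smaller child 7 at index 1, swap → [7, 20, 33]
insert 39:
  append 39 at index 3 → [7, 20, 33, 39] (no swap needed)
insert 23:
  append 23 at index 4 → [7, 20, 33, 39, 23] (no swap needed)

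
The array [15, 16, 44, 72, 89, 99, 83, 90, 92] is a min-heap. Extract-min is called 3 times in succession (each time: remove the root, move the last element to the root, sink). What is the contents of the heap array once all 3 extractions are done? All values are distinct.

[72, 89, 83, 90, 92, 99]

extract-min #1 returns 15:
  remove root 15; move last element 92 to root → [92, 16, 44, 72, 89, 99, 83, 90]
  92 vs smaller child 16 at index 1, swap → [16, 92, 44, 72, 89, 99, 83, 90]
  92 vs smaller child 72 at index 3, swap → [16, 72, 44, 92, 89, 99, 83, 90]
  92 vs only child 90 at index 7, swap → [16, 72, 44, 90, 89, 99, 83, 92]
extract-min #2 returns 16:
  remove root 16; move last element 92 to root → [92, 72, 44, 90, 89, 99, 83]
  92 vs smaller child 44 at index 2, swap → [44, 72, 92, 90, 89, 99, 83]
  92 vs smaller child 83 at index 6, swap → [44, 72, 83, 90, 89, 99, 92]
extract-min #3 returns 44:
  remove root 44; move last element 92 to root → [92, 72, 83, 90, 89, 99]
  92 vs smaller child 72 at index 1, swap → [72, 92, 83, 90, 89, 99]
  92 vs smaller child 89 at index 4, swap → [72, 89, 83, 90, 92, 99]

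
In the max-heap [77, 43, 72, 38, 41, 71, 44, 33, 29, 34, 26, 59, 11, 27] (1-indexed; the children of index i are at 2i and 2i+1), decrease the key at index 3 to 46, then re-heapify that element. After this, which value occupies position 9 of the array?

29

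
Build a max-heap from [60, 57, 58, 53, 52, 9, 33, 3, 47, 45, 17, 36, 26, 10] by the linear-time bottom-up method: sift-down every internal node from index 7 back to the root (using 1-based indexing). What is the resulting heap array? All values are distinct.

[60, 57, 58, 53, 52, 36, 33, 3, 47, 45, 17, 9, 26, 10]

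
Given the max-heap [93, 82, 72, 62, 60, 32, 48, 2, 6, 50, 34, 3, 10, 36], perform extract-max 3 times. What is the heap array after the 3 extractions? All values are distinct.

[62, 60, 48, 36, 50, 32, 10, 2, 6, 3, 34]

extract-max #1 returns 93:
  remove root 93; move last element 36 to root → [36, 82, 72, 62, 60, 32, 48, 2, 6, 50, 34, 3, 10]
  36 vs larger child 82 at index 1, swap → [82, 36, 72, 62, 60, 32, 48, 2, 6, 50, 34, 3, 10]
  36 vs larger child 62 at index 3, swap → [82, 62, 72, 36, 60, 32, 48, 2, 6, 50, 34, 3, 10]
extract-max #2 returns 82:
  remove root 82; move last element 10 to root → [10, 62, 72, 36, 60, 32, 48, 2, 6, 50, 34, 3]
  10 vs larger child 72 at index 2, swap → [72, 62, 10, 36, 60, 32, 48, 2, 6, 50, 34, 3]
  10 vs larger child 48 at index 6, swap → [72, 62, 48, 36, 60, 32, 10, 2, 6, 50, 34, 3]
extract-max #3 returns 72:
  remove root 72; move last element 3 to root → [3, 62, 48, 36, 60, 32, 10, 2, 6, 50, 34]
  3 vs larger child 62 at index 1, swap → [62, 3, 48, 36, 60, 32, 10, 2, 6, 50, 34]
  3 vs larger child 60 at index 4, swap → [62, 60, 48, 36, 3, 32, 10, 2, 6, 50, 34]
  3 vs larger child 50 at index 9, swap → [62, 60, 48, 36, 50, 32, 10, 2, 6, 3, 34]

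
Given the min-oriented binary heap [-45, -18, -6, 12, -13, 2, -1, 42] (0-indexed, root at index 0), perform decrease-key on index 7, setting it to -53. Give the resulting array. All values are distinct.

[-53, -45, -6, -18, -13, 2, -1, 12]

set index 7 from 42 to -53 → [-45, -18, -6, 12, -13, 2, -1, -53]
-53 < parent 12 at index 3, swap → [-45, -18, -6, -53, -13, 2, -1, 12]
-53 < parent -18 at index 1, swap → [-45, -53, -6, -18, -13, 2, -1, 12]
-53 < parent -45 at index 0, swap → [-53, -45, -6, -18, -13, 2, -1, 12]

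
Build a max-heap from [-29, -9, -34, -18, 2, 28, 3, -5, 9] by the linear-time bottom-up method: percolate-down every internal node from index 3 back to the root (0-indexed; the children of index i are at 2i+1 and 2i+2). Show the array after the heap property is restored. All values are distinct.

sift down from index 3:
  -18 vs larger child 9 at index 8, swap → [-29, -9, -34, 9, 2, 28, 3, -5, -18]
sift down from index 2:
  -34 vs larger child 28 at index 5, swap → [-29, -9, 28, 9, 2, -34, 3, -5, -18]
sift down from index 1:
  -9 vs larger child 9 at index 3, swap → [-29, 9, 28, -9, 2, -34, 3, -5, -18]
  -9 vs larger child -5 at index 7, swap → [-29, 9, 28, -5, 2, -34, 3, -9, -18]
sift down from index 0:
  -29 vs larger child 28 at index 2, swap → [28, 9, -29, -5, 2, -34, 3, -9, -18]
  -29 vs larger child 3 at index 6, swap → [28, 9, 3, -5, 2, -34, -29, -9, -18]

[28, 9, 3, -5, 2, -34, -29, -9, -18]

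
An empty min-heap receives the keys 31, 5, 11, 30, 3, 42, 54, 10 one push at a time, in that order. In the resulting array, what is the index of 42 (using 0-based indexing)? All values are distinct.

Insert 31:
  append 31 at index 0 → [31] (no swap needed)
Insert 5:
  append 5 at index 1 → [31, 5]
  5 < parent 31 at index 0, swap → [5, 31]
Insert 11:
  append 11 at index 2 → [5, 31, 11] (no swap needed)
Insert 30:
  append 30 at index 3 → [5, 31, 11, 30]
  30 < parent 31 at index 1, swap → [5, 30, 11, 31]
Insert 3:
  append 3 at index 4 → [5, 30, 11, 31, 3]
  3 < parent 30 at index 1, swap → [5, 3, 11, 31, 30]
  3 < parent 5 at index 0, swap → [3, 5, 11, 31, 30]
Insert 42:
  append 42 at index 5 → [3, 5, 11, 31, 30, 42] (no swap needed)
Insert 54:
  append 54 at index 6 → [3, 5, 11, 31, 30, 42, 54] (no swap needed)
Insert 10:
  append 10 at index 7 → [3, 5, 11, 31, 30, 42, 54, 10]
  10 < parent 31 at index 3, swap → [3, 5, 11, 10, 30, 42, 54, 31]
resulting array: [3, 5, 11, 10, 30, 42, 54, 31]

5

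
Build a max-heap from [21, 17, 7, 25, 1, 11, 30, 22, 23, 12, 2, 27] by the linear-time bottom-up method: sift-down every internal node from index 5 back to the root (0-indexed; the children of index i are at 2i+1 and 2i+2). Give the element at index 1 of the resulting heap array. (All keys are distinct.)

25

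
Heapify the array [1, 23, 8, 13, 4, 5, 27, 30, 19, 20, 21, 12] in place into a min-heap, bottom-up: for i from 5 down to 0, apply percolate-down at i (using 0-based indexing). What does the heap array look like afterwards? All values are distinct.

sift down from index 5: already satisfies heap property
sift down from index 4: already satisfies heap property
sift down from index 3: already satisfies heap property
sift down from index 2:
  8 vs smaller child 5 at index 5, swap → [1, 23, 5, 13, 4, 8, 27, 30, 19, 20, 21, 12]
sift down from index 1:
  23 vs smaller child 4 at index 4, swap → [1, 4, 5, 13, 23, 8, 27, 30, 19, 20, 21, 12]
  23 vs smaller child 20 at index 9, swap → [1, 4, 5, 13, 20, 8, 27, 30, 19, 23, 21, 12]
sift down from index 0: already satisfies heap property

[1, 4, 5, 13, 20, 8, 27, 30, 19, 23, 21, 12]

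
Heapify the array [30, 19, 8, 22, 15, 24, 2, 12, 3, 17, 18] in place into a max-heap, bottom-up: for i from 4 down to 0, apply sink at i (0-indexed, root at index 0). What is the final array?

[30, 22, 24, 19, 18, 8, 2, 12, 3, 17, 15]

sift down from index 4:
  15 vs larger child 18 at index 10, swap → [30, 19, 8, 22, 18, 24, 2, 12, 3, 17, 15]
sift down from index 3: already satisfies heap property
sift down from index 2:
  8 vs larger child 24 at index 5, swap → [30, 19, 24, 22, 18, 8, 2, 12, 3, 17, 15]
sift down from index 1:
  19 vs larger child 22 at index 3, swap → [30, 22, 24, 19, 18, 8, 2, 12, 3, 17, 15]
sift down from index 0: already satisfies heap property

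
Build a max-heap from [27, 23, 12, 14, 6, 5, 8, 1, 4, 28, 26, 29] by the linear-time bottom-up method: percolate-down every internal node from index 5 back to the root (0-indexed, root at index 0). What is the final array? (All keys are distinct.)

[29, 28, 27, 14, 26, 12, 8, 1, 4, 6, 23, 5]

sift down from index 5:
  5 vs only child 29 at index 11, swap → [27, 23, 12, 14, 6, 29, 8, 1, 4, 28, 26, 5]
sift down from index 4:
  6 vs larger child 28 at index 9, swap → [27, 23, 12, 14, 28, 29, 8, 1, 4, 6, 26, 5]
sift down from index 3: already satisfies heap property
sift down from index 2:
  12 vs larger child 29 at index 5, swap → [27, 23, 29, 14, 28, 12, 8, 1, 4, 6, 26, 5]
sift down from index 1:
  23 vs larger child 28 at index 4, swap → [27, 28, 29, 14, 23, 12, 8, 1, 4, 6, 26, 5]
  23 vs larger child 26 at index 10, swap → [27, 28, 29, 14, 26, 12, 8, 1, 4, 6, 23, 5]
sift down from index 0:
  27 vs larger child 29 at index 2, swap → [29, 28, 27, 14, 26, 12, 8, 1, 4, 6, 23, 5]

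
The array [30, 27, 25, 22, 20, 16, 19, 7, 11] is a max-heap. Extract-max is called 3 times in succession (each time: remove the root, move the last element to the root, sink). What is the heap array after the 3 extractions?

extract-max #1 returns 30:
  remove root 30; move last element 11 to root → [11, 27, 25, 22, 20, 16, 19, 7]
  11 vs larger child 27 at index 1, swap → [27, 11, 25, 22, 20, 16, 19, 7]
  11 vs larger child 22 at index 3, swap → [27, 22, 25, 11, 20, 16, 19, 7]
extract-max #2 returns 27:
  remove root 27; move last element 7 to root → [7, 22, 25, 11, 20, 16, 19]
  7 vs larger child 25 at index 2, swap → [25, 22, 7, 11, 20, 16, 19]
  7 vs larger child 19 at index 6, swap → [25, 22, 19, 11, 20, 16, 7]
extract-max #3 returns 25:
  remove root 25; move last element 7 to root → [7, 22, 19, 11, 20, 16]
  7 vs larger child 22 at index 1, swap → [22, 7, 19, 11, 20, 16]
  7 vs larger child 20 at index 4, swap → [22, 20, 19, 11, 7, 16]

[22, 20, 19, 11, 7, 16]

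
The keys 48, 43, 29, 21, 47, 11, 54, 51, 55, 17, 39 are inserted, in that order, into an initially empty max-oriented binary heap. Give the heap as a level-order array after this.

[55, 54, 48, 51, 43, 11, 29, 21, 47, 17, 39]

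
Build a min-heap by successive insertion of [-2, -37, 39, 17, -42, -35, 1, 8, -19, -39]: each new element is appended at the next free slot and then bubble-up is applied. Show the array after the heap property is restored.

Insert -2:
  append -2 at index 0 → [-2] (no swap needed)
Insert -37:
  append -37 at index 1 → [-2, -37]
  -37 < parent -2 at index 0, swap → [-37, -2]
Insert 39:
  append 39 at index 2 → [-37, -2, 39] (no swap needed)
Insert 17:
  append 17 at index 3 → [-37, -2, 39, 17] (no swap needed)
Insert -42:
  append -42 at index 4 → [-37, -2, 39, 17, -42]
  -42 < parent -2 at index 1, swap → [-37, -42, 39, 17, -2]
  -42 < parent -37 at index 0, swap → [-42, -37, 39, 17, -2]
Insert -35:
  append -35 at index 5 → [-42, -37, 39, 17, -2, -35]
  -35 < parent 39 at index 2, swap → [-42, -37, -35, 17, -2, 39]
Insert 1:
  append 1 at index 6 → [-42, -37, -35, 17, -2, 39, 1] (no swap needed)
Insert 8:
  append 8 at index 7 → [-42, -37, -35, 17, -2, 39, 1, 8]
  8 < parent 17 at index 3, swap → [-42, -37, -35, 8, -2, 39, 1, 17]
Insert -19:
  append -19 at index 8 → [-42, -37, -35, 8, -2, 39, 1, 17, -19]
  -19 < parent 8 at index 3, swap → [-42, -37, -35, -19, -2, 39, 1, 17, 8]
Insert -39:
  append -39 at index 9 → [-42, -37, -35, -19, -2, 39, 1, 17, 8, -39]
  -39 < parent -2 at index 4, swap → [-42, -37, -35, -19, -39, 39, 1, 17, 8, -2]
  -39 < parent -37 at index 1, swap → [-42, -39, -35, -19, -37, 39, 1, 17, 8, -2]

[-42, -39, -35, -19, -37, 39, 1, 17, 8, -2]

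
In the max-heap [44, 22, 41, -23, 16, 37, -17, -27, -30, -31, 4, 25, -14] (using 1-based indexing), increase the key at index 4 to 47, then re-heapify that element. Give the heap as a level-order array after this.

set index 4 from -23 to 47 → [44, 22, 41, 47, 16, 37, -17, -27, -30, -31, 4, 25, -14]
47 > parent 22 at index 2, swap → [44, 47, 41, 22, 16, 37, -17, -27, -30, -31, 4, 25, -14]
47 > parent 44 at index 1, swap → [47, 44, 41, 22, 16, 37, -17, -27, -30, -31, 4, 25, -14]

[47, 44, 41, 22, 16, 37, -17, -27, -30, -31, 4, 25, -14]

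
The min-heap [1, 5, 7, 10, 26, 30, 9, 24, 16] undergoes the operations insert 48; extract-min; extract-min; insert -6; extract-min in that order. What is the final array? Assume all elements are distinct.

[7, 10, 9, 16, 26, 30, 48, 24]

insert 48:
  append 48 at index 9 → [1, 5, 7, 10, 26, 30, 9, 24, 16, 48] (no swap needed)
extract-min → returns 1:
  remove root 1; move last element 48 to root → [48, 5, 7, 10, 26, 30, 9, 24, 16]
  48 vs smaller child 5 at index 1, swap → [5, 48, 7, 10, 26, 30, 9, 24, 16]
  48 vs smaller child 10 at index 3, swap → [5, 10, 7, 48, 26, 30, 9, 24, 16]
  48 vs smaller child 16 at index 8, swap → [5, 10, 7, 16, 26, 30, 9, 24, 48]
extract-min → returns 5:
  remove root 5; move last element 48 to root → [48, 10, 7, 16, 26, 30, 9, 24]
  48 vs smaller child 7 at index 2, swap → [7, 10, 48, 16, 26, 30, 9, 24]
  48 vs smaller child 9 at index 6, swap → [7, 10, 9, 16, 26, 30, 48, 24]
insert -6:
  append -6 at index 8 → [7, 10, 9, 16, 26, 30, 48, 24, -6]
  -6 < parent 16 at index 3, swap → [7, 10, 9, -6, 26, 30, 48, 24, 16]
  -6 < parent 10 at index 1, swap → [7, -6, 9, 10, 26, 30, 48, 24, 16]
  -6 < parent 7 at index 0, swap → [-6, 7, 9, 10, 26, 30, 48, 24, 16]
extract-min → returns -6:
  remove root -6; move last element 16 to root → [16, 7, 9, 10, 26, 30, 48, 24]
  16 vs smaller child 7 at index 1, swap → [7, 16, 9, 10, 26, 30, 48, 24]
  16 vs smaller child 10 at index 3, swap → [7, 10, 9, 16, 26, 30, 48, 24]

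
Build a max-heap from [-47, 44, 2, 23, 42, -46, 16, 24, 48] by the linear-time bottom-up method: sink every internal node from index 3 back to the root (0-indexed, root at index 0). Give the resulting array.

[48, 44, 16, 24, 42, -46, 2, -47, 23]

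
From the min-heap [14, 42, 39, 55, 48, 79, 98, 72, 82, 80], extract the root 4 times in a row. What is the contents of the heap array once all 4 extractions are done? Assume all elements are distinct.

extract-min #1 returns 14:
  remove root 14; move last element 80 to root → [80, 42, 39, 55, 48, 79, 98, 72, 82]
  80 vs smaller child 39 at index 2, swap → [39, 42, 80, 55, 48, 79, 98, 72, 82]
  80 vs smaller child 79 at index 5, swap → [39, 42, 79, 55, 48, 80, 98, 72, 82]
extract-min #2 returns 39:
  remove root 39; move last element 82 to root → [82, 42, 79, 55, 48, 80, 98, 72]
  82 vs smaller child 42 at index 1, swap → [42, 82, 79, 55, 48, 80, 98, 72]
  82 vs smaller child 48 at index 4, swap → [42, 48, 79, 55, 82, 80, 98, 72]
extract-min #3 returns 42:
  remove root 42; move last element 72 to root → [72, 48, 79, 55, 82, 80, 98]
  72 vs smaller child 48 at index 1, swap → [48, 72, 79, 55, 82, 80, 98]
  72 vs smaller child 55 at index 3, swap → [48, 55, 79, 72, 82, 80, 98]
extract-min #4 returns 48:
  remove root 48; move last element 98 to root → [98, 55, 79, 72, 82, 80]
  98 vs smaller child 55 at index 1, swap → [55, 98, 79, 72, 82, 80]
  98 vs smaller child 72 at index 3, swap → [55, 72, 79, 98, 82, 80]

[55, 72, 79, 98, 82, 80]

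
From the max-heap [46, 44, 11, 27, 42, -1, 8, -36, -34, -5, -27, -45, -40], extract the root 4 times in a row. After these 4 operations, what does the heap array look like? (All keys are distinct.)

[11, -5, 8, -34, -27, -1, -40, -36, -45]

extract-max #1 returns 46:
  remove root 46; move last element -40 to root → [-40, 44, 11, 27, 42, -1, 8, -36, -34, -5, -27, -45]
  -40 vs larger child 44 at index 1, swap → [44, -40, 11, 27, 42, -1, 8, -36, -34, -5, -27, -45]
  -40 vs larger child 42 at index 4, swap → [44, 42, 11, 27, -40, -1, 8, -36, -34, -5, -27, -45]
  -40 vs larger child -5 at index 9, swap → [44, 42, 11, 27, -5, -1, 8, -36, -34, -40, -27, -45]
extract-max #2 returns 44:
  remove root 44; move last element -45 to root → [-45, 42, 11, 27, -5, -1, 8, -36, -34, -40, -27]
  -45 vs larger child 42 at index 1, swap → [42, -45, 11, 27, -5, -1, 8, -36, -34, -40, -27]
  -45 vs larger child 27 at index 3, swap → [42, 27, 11, -45, -5, -1, 8, -36, -34, -40, -27]
  -45 vs larger child -34 at index 8, swap → [42, 27, 11, -34, -5, -1, 8, -36, -45, -40, -27]
extract-max #3 returns 42:
  remove root 42; move last element -27 to root → [-27, 27, 11, -34, -5, -1, 8, -36, -45, -40]
  -27 vs larger child 27 at index 1, swap → [27, -27, 11, -34, -5, -1, 8, -36, -45, -40]
  -27 vs larger child -5 at index 4, swap → [27, -5, 11, -34, -27, -1, 8, -36, -45, -40]
extract-max #4 returns 27:
  remove root 27; move last element -40 to root → [-40, -5, 11, -34, -27, -1, 8, -36, -45]
  -40 vs larger child 11 at index 2, swap → [11, -5, -40, -34, -27, -1, 8, -36, -45]
  -40 vs larger child 8 at index 6, swap → [11, -5, 8, -34, -27, -1, -40, -36, -45]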